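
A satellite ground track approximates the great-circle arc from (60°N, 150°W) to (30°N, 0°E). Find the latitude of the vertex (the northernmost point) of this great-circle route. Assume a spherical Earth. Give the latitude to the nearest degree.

The great circle lies in the plane with unit normal n̂ = (p₁ × p₂)/|p₁ × p₂|.
Here n̂_z ≈ +0.217; the vertex latitude is φ_max = arccos|n̂_z| ≈ 77.5°.
Check via Clairaut: cos φ_max = |cos φ₁| · sin C = cos(60.0°)·sin(25.7°) ≈ 0.217, again giving ≈ 77.5°.

≈ 77°N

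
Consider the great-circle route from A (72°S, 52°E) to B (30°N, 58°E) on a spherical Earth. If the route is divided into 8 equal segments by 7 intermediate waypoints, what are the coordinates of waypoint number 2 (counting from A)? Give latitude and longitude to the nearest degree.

≈ (47°S, 55°E)

The haversine formula gives a central angle δ ≈ 1.782 rad (102.1°) between the endpoints.
Interpolate at f = 2/8 with slerp weights a = sin((1−f)δ)/sin δ ≈ 0.995, b = sin(fδ)/sin δ ≈ 0.441.
p = a·p₁ + b·p₂ ≈ (0.391, 0.566, -0.726); φ = arcsin(p_z) ≈ -46.53°, λ = atan2(p_y, p_x) ≈ 55.32°.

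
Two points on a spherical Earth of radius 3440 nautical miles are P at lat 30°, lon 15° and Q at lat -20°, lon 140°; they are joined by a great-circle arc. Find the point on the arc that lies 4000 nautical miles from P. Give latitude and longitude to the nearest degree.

Convert each endpoint to a unit vector on the sphere (x = cos φ cos λ, y = cos φ sin λ, z = sin φ).
The central angle between the endpoints is δ = arccos(p₁·p₂) ≈ 2.262 rad (129.6°). The total great-circle distance is δ·R ≈ 2.262 × 3440 ≈ 7783 nmi, so the target fraction is f = 4000/7783 ≈ 0.514.
Interpolate at f ≈ 0.514 with slerp weights a = sin((1−f)δ)/sin δ ≈ 1.157, b = sin(fδ)/sin δ ≈ 1.192.
p = a·p₁ + b·p₂ ≈ (0.110, 0.979, 0.171); φ = arcsin(p_z) ≈ 9.84°, λ = atan2(p_y, p_x) ≈ 83.60°.

≈ lat 10°, lon 84°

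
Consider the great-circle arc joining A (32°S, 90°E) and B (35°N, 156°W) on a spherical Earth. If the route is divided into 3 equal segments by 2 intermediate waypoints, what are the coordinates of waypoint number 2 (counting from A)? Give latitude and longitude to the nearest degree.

Write both endpoints as unit vectors p₁, p₂ with components (cos φ cos λ, cos φ sin λ, sin φ).
The central angle between the endpoints is δ = arccos(p₁·p₂) ≈ 2.198 rad (125.9°).
Interpolate at f = 2/3 with slerp weights a = sin((1−f)δ)/sin δ ≈ 0.826, b = sin(fδ)/sin δ ≈ 1.228.
p = a·p₁ + b·p₂ ≈ (-0.919, 0.291, 0.267); φ = arcsin(p_z) ≈ 15.47°, λ = atan2(p_y, p_x) ≈ 162.42°.

≈ (15°N, 162°E)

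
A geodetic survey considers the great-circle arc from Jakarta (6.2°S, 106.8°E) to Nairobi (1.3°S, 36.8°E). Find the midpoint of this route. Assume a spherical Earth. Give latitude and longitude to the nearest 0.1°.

The haversine formula gives a central angle δ ≈ 1.221 rad (70.0°) between the endpoints.
Interpolate at f = 1/2 with slerp weights a = sin((1−f)δ)/sin δ ≈ 0.610, b = sin(fδ)/sin δ ≈ 0.610.
p = a·p₁ + b·p₂ ≈ (0.313, 0.946, -0.080); φ = arcsin(p_z) ≈ -4.57°, λ = atan2(p_y, p_x) ≈ 71.69°.

≈ 4.6°S, 71.7°E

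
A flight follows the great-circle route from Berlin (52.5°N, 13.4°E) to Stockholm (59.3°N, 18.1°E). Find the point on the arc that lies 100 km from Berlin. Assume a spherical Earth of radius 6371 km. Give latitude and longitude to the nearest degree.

≈ 53°N, 14°E

From cos δ = sin φ₁ sin φ₂ + cos φ₁ cos φ₂ cos Δλ, the central angle is δ ≈ 0.127 rad (7.3°). The total great-circle distance is δ·R ≈ 0.127 × 6371 ≈ 810 km, so the target fraction is f = 100/810 ≈ 0.123.
Interpolate at f ≈ 0.123 with slerp weights a = sin((1−f)δ)/sin δ ≈ 0.877, b = sin(fδ)/sin δ ≈ 0.124.
p = a·p₁ + b·p₂ ≈ (0.579, 0.143, 0.802); φ = arcsin(p_z) ≈ 53.35°, λ = atan2(p_y, p_x) ≈ 13.90°.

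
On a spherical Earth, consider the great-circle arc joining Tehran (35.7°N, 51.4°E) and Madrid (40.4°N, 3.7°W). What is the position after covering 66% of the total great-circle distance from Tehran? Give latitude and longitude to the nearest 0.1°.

Write both endpoints as unit vectors p₁, p₂ with components (cos φ cos λ, cos φ sin λ, sin φ).
The central angle between the endpoints is δ = arccos(p₁·p₂) ≈ 0.749 rad (42.9°).
Interpolate at f = 0.66 with slerp weights a = sin((1−f)δ)/sin δ ≈ 0.370, b = sin(fδ)/sin δ ≈ 0.697.
p = a·p₁ + b·p₂ ≈ (0.717, 0.201, 0.668); φ = arcsin(p_z) ≈ 41.88°, λ = atan2(p_y, p_x) ≈ 15.63°.

≈ 41.9°N, 15.6°E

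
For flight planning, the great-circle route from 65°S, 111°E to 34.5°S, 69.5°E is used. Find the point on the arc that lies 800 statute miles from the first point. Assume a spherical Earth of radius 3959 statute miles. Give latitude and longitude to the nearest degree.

≈ 58°S, 92°E

Convert each endpoint to a unit vector on the sphere (x = cos φ cos λ, y = cos φ sin λ, z = sin φ).
The central angle between the endpoints is δ = arccos(p₁·p₂) ≈ 0.685 rad (39.3°). The total great-circle distance is δ·R ≈ 0.685 × 3959 ≈ 2713 mi, so the target fraction is f = 800/2713 ≈ 0.295.
Interpolate at f ≈ 0.295 with slerp weights a = sin((1−f)δ)/sin δ ≈ 0.734, b = sin(fδ)/sin δ ≈ 0.317.
p = a·p₁ + b·p₂ ≈ (-0.020, 0.534, -0.845); φ = arcsin(p_z) ≈ -57.67°, λ = atan2(p_y, p_x) ≈ 92.11°.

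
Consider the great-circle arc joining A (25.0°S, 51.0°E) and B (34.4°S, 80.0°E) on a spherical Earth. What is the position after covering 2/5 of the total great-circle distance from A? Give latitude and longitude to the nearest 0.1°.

Write both endpoints as unit vectors p₁, p₂ with components (cos φ cos λ, cos φ sin λ, sin φ).
The central angle between the endpoints is δ = arccos(p₁·p₂) ≈ 0.467 rad (26.8°).
Interpolate at f = 2/5 with slerp weights a = sin((1−f)δ)/sin δ ≈ 0.614, b = sin(fδ)/sin δ ≈ 0.413.
p = a·p₁ + b·p₂ ≈ (0.409, 0.768, -0.493); φ = arcsin(p_z) ≈ -29.52°, λ = atan2(p_y, p_x) ≈ 61.93°.

≈ (29.5°S, 61.9°E)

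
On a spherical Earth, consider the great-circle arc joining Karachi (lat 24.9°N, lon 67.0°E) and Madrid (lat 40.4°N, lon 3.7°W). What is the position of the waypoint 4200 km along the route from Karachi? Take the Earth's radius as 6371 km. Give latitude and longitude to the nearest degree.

The haversine formula gives a central angle δ ≈ 1.046 rad (59.9°) between the endpoints. The total great-circle distance is δ·R ≈ 1.046 × 6371 ≈ 6663 km, so the target fraction is f = 4200/6663 ≈ 0.630.
Interpolate at f ≈ 0.630 with slerp weights a = sin((1−f)δ)/sin δ ≈ 0.436, b = sin(fδ)/sin δ ≈ 0.708.
p = a·p₁ + b·p₂ ≈ (0.692, 0.329, 0.642); φ = arcsin(p_z) ≈ 39.96°, λ = atan2(p_y, p_x) ≈ 25.42°.

≈ lat 40°N, lon 25°E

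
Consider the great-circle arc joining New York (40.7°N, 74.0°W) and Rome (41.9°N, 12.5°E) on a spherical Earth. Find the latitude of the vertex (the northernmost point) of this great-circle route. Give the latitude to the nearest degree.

The great circle lies in the plane with unit normal n̂ = (p₁ × p₂)/|p₁ × p₂|.
Here n̂_z ≈ +0.638; the vertex latitude is φ_max = arccos|n̂_z| ≈ 50.4°.

≈ 50°N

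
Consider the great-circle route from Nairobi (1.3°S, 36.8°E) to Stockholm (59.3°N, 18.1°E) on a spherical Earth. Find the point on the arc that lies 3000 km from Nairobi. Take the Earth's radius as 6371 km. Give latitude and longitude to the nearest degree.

≈ (25°N, 31°E)

Write both endpoints as unit vectors p₁, p₂ with components (cos φ cos λ, cos φ sin λ, sin φ).
The central angle between the endpoints is δ = arccos(p₁·p₂) ≈ 1.088 rad (62.4°). The total great-circle distance is δ·R ≈ 1.088 × 6371 ≈ 6934 km, so the target fraction is f = 3000/6934 ≈ 0.433.
Interpolate at f ≈ 0.433 with slerp weights a = sin((1−f)δ)/sin δ ≈ 0.654, b = sin(fδ)/sin δ ≈ 0.512.
p = a·p₁ + b·p₂ ≈ (0.772, 0.473, 0.426); φ = arcsin(p_z) ≈ 25.18°, λ = atan2(p_y, p_x) ≈ 31.48°.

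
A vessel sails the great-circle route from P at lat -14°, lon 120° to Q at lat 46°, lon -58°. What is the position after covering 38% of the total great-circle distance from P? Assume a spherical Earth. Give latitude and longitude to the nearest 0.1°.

≈ lat 42.2°, lon 117.1°

Write both endpoints as unit vectors p₁, p₂ with components (cos φ cos λ, cos φ sin λ, sin φ).
The central angle between the endpoints is δ = arccos(p₁·p₂) ≈ 2.582 rad (148.0°).
Interpolate at f = 0.38 with slerp weights a = sin((1−f)δ)/sin δ ≈ 1.884, b = sin(fδ)/sin δ ≈ 1.567.
p = a·p₁ + b·p₂ ≈ (-0.337, 0.660, 0.671); φ = arcsin(p_z) ≈ 42.16°, λ = atan2(p_y, p_x) ≈ 117.06°.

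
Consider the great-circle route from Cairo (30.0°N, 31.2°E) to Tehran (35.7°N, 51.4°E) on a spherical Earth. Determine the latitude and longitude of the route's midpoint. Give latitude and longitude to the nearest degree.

≈ 33°N, 41°E

Convert each endpoint to a unit vector on the sphere (x = cos φ cos λ, y = cos φ sin λ, z = sin φ).
The central angle between the endpoints is δ = arccos(p₁·p₂) ≈ 0.312 rad (17.9°).
Interpolate at f = 1/2 with slerp weights a = sin((1−f)δ)/sin δ ≈ 0.506, b = sin(fδ)/sin δ ≈ 0.506.
p = a·p₁ + b·p₂ ≈ (0.631, 0.548, 0.548); φ = arcsin(p_z) ≈ 33.26°, λ = atan2(p_y, p_x) ≈ 40.97°.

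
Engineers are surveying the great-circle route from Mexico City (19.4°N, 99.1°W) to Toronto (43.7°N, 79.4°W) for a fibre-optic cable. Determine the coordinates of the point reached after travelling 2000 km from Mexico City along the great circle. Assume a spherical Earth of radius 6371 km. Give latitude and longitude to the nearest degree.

From cos δ = sin φ₁ sin φ₂ + cos φ₁ cos φ₂ cos Δλ, the central angle is δ ≈ 0.513 rad (29.4°). The total great-circle distance is δ·R ≈ 0.513 × 6371 ≈ 3266 km, so the target fraction is f = 2000/3266 ≈ 0.612.
Interpolate at f ≈ 0.612 with slerp weights a = sin((1−f)δ)/sin δ ≈ 0.402, b = sin(fδ)/sin δ ≈ 0.630.
p = a·p₁ + b·p₂ ≈ (0.024, -0.822, 0.569); φ = arcsin(p_z) ≈ 34.66°, λ = atan2(p_y, p_x) ≈ -88.35°.

≈ (35°N, 88°W)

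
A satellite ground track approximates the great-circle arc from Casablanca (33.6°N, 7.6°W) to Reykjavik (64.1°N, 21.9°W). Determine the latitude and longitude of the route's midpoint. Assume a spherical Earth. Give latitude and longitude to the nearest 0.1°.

Convert each endpoint to a unit vector on the sphere (x = cos φ cos λ, y = cos φ sin λ, z = sin φ).
The central angle between the endpoints is δ = arccos(p₁·p₂) ≈ 0.554 rad (31.7°).
Interpolate at f = 1/2 with slerp weights a = sin((1−f)δ)/sin δ ≈ 0.520, b = sin(fδ)/sin δ ≈ 0.520.
p = a·p₁ + b·p₂ ≈ (0.640, -0.142, 0.755); φ = arcsin(p_z) ≈ 49.05°, λ = atan2(p_y, p_x) ≈ -12.51°.

≈ 49.0°N, 12.5°W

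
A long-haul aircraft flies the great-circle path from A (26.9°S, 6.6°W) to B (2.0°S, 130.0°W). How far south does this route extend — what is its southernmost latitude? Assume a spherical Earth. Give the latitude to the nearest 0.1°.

≈ 32.3°S

The great circle lies in the plane with unit normal n̂ = (p₁ × p₂)/|p₁ × p₂|.
Here n̂_z ≈ -0.845; the vertex latitude is φ_max = arccos|n̂_z| ≈ 32.3°.
Check via Clairaut: cos φ_max = |cos φ₁| · sin C = cos(26.9°)·sin(108.6°) ≈ 0.845, again giving ≈ 32.3°.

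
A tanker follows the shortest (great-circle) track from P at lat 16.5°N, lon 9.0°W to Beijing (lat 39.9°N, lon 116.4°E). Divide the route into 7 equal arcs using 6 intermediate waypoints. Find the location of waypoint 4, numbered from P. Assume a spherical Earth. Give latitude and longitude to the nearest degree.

Convert each endpoint to a unit vector on the sphere (x = cos φ cos λ, y = cos φ sin λ, z = sin φ).
The central angle between the endpoints is δ = arccos(p₁·p₂) ≈ 1.817 rad (104.1°).
Interpolate at f = 4/7 with slerp weights a = sin((1−f)δ)/sin δ ≈ 0.724, b = sin(fδ)/sin δ ≈ 0.888.
p = a·p₁ + b·p₂ ≈ (0.383, 0.502, 0.776); φ = arcsin(p_z) ≈ 50.86°, λ = atan2(p_y, p_x) ≈ 52.66°.

≈ lat 51°N, lon 53°E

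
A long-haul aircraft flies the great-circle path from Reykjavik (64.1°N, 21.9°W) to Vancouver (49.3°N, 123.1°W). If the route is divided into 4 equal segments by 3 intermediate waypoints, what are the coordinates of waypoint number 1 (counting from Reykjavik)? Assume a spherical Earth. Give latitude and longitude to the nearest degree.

Convert each endpoint to a unit vector on the sphere (x = cos φ cos λ, y = cos φ sin λ, z = sin φ).
The central angle between the endpoints is δ = arccos(p₁·p₂) ≈ 0.894 rad (51.2°).
Interpolate at f = 1/4 with slerp weights a = sin((1−f)δ)/sin δ ≈ 0.797, b = sin(fδ)/sin δ ≈ 0.284.
p = a·p₁ + b·p₂ ≈ (0.222, -0.285, 0.932); φ = arcsin(p_z) ≈ 68.82°, λ = atan2(p_y, p_x) ≈ -52.12°.

≈ (69°N, 52°W)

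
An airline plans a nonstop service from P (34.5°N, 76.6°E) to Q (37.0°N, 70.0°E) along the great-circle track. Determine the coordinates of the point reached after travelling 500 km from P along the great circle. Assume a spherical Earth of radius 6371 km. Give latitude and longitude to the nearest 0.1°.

The haversine formula gives a central angle δ ≈ 0.103 rad (5.9°) between the endpoints. The total great-circle distance is δ·R ≈ 0.103 × 6371 ≈ 657 km, so the target fraction is f = 500/657 ≈ 0.761.
Interpolate at f ≈ 0.761 with slerp weights a = sin((1−f)δ)/sin δ ≈ 0.239, b = sin(fδ)/sin δ ≈ 0.762.
p = a·p₁ + b·p₂ ≈ (0.254, 0.763, 0.594); φ = arcsin(p_z) ≈ 36.44°, λ = atan2(p_y, p_x) ≈ 71.62°.

≈ (36.4°N, 71.6°E)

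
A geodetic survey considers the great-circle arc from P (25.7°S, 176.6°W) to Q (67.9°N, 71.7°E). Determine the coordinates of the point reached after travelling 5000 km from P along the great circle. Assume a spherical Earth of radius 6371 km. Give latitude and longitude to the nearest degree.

The haversine formula gives a central angle δ ≈ 2.126 rad (121.8°) between the endpoints. The total great-circle distance is δ·R ≈ 2.126 × 6371 ≈ 13545 km, so the target fraction is f = 5000/13545 ≈ 0.369.
Interpolate at f ≈ 0.369 with slerp weights a = sin((1−f)δ)/sin δ ≈ 1.146, b = sin(fδ)/sin δ ≈ 0.832.
p = a·p₁ + b·p₂ ≈ (-0.932, 0.236, 0.274); φ = arcsin(p_z) ≈ 15.88°, λ = atan2(p_y, p_x) ≈ 165.81°.

≈ (16°N, 166°E)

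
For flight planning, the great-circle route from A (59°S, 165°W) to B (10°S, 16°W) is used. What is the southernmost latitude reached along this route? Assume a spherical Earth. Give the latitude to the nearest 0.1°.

The great circle lies in the plane with unit normal n̂ = (p₁ × p₂)/|p₁ × p₂|.
Here n̂_z ≈ +0.273; the vertex latitude is φ_max = arccos|n̂_z| ≈ 74.2°.
Check via Clairaut: cos φ_max = |cos φ₁| · sin C = cos(59.0°)·sin(148.0°) ≈ 0.273, again giving ≈ 74.2°.

≈ 74.2°S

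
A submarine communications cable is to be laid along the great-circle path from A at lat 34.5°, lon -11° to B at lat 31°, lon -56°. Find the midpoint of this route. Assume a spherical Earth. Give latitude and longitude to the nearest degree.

The haversine formula gives a central angle δ ≈ 0.658 rad (37.7°) between the endpoints.
Interpolate at f = 1/2 with slerp weights a = sin((1−f)δ)/sin δ ≈ 0.528, b = sin(fδ)/sin δ ≈ 0.528.
p = a·p₁ + b·p₂ ≈ (0.681, -0.459, 0.571); φ = arcsin(p_z) ≈ 34.85°, λ = atan2(p_y, p_x) ≈ -33.97°.

≈ lat 35°, lon -34°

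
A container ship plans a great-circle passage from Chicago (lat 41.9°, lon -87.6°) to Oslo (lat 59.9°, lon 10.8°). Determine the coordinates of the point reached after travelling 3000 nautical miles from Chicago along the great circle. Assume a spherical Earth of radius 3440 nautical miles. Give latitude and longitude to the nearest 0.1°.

≈ lat 63.2°, lon -5.6°

From cos δ = sin φ₁ sin φ₂ + cos φ₁ cos φ₂ cos Δλ, the central angle is δ ≈ 1.020 rad (58.4°). The total great-circle distance is δ·R ≈ 1.020 × 3440 ≈ 3509 nmi, so the target fraction is f = 3000/3509 ≈ 0.855.
Interpolate at f ≈ 0.855 with slerp weights a = sin((1−f)δ)/sin δ ≈ 0.173, b = sin(fδ)/sin δ ≈ 0.898.
p = a·p₁ + b·p₂ ≈ (0.448, -0.044, 0.893); φ = arcsin(p_z) ≈ 63.24°, λ = atan2(p_y, p_x) ≈ -5.65°.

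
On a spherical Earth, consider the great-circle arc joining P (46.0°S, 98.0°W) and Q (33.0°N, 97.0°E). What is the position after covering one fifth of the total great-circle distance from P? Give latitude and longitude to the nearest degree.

≈ (60°S, 149°W)

From cos δ = sin φ₁ sin φ₂ + cos φ₁ cos φ₂ cos Δλ, the central angle is δ ≈ 2.839 rad (162.7°).
Interpolate at f = 1/5 with slerp weights a = sin((1−f)δ)/sin δ ≈ 2.565, b = sin(fδ)/sin δ ≈ 1.804.
p = a·p₁ + b·p₂ ≈ (-0.432, -0.263, -0.863); φ = arcsin(p_z) ≈ -59.61°, λ = atan2(p_y, p_x) ≈ -148.70°.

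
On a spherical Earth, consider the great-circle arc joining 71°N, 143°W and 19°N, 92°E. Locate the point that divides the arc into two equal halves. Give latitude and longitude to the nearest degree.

≈ 58°N, 111°E

Write both endpoints as unit vectors p₁, p₂ with components (cos φ cos λ, cos φ sin λ, sin φ).
The central angle between the endpoints is δ = arccos(p₁·p₂) ≈ 1.439 rad (82.5°).
Interpolate at f = 1/2 with slerp weights a = sin((1−f)δ)/sin δ ≈ 0.665, b = sin(fδ)/sin δ ≈ 0.665.
p = a·p₁ + b·p₂ ≈ (-0.195, 0.498, 0.845); φ = arcsin(p_z) ≈ 57.68°, λ = atan2(p_y, p_x) ≈ 111.37°.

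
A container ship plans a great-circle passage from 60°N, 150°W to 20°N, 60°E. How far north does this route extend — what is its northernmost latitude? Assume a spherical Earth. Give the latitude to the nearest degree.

The great circle lies in the plane with unit normal n̂ = (p₁ × p₂)/|p₁ × p₂|.
Here n̂_z ≈ -0.236; the vertex latitude is φ_max = arccos|n̂_z| ≈ 76.3°.

≈ 76°N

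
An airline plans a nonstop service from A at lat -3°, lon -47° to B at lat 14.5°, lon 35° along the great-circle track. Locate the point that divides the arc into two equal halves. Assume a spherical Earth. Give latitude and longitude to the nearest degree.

≈ lat 8°, lon -7°

Convert each endpoint to a unit vector on the sphere (x = cos φ cos λ, y = cos φ sin λ, z = sin φ).
The central angle between the endpoints is δ = arccos(p₁·p₂) ≈ 1.449 rad (83.0°).
Interpolate at f = 1/2 with slerp weights a = sin((1−f)δ)/sin δ ≈ 0.668, b = sin(fδ)/sin δ ≈ 0.668.
p = a·p₁ + b·p₂ ≈ (0.984, -0.117, 0.132); φ = arcsin(p_z) ≈ 7.60°, λ = atan2(p_y, p_x) ≈ -6.77°.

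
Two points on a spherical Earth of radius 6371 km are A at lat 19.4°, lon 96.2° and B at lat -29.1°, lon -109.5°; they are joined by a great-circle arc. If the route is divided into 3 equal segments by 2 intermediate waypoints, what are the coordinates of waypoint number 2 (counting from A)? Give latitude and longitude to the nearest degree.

From cos δ = sin φ₁ sin φ₂ + cos φ₁ cos φ₂ cos Δλ, the central angle is δ ≈ 2.700 rad (154.7°).
Interpolate at f = 2/3 with slerp weights a = sin((1−f)δ)/sin δ ≈ 1.834, b = sin(fδ)/sin δ ≈ 2.280.
p = a·p₁ + b·p₂ ≈ (-0.852, -0.158, -0.500); φ = arcsin(p_z) ≈ -29.97°, λ = atan2(p_y, p_x) ≈ -169.49°.

≈ lat -30°, lon -169°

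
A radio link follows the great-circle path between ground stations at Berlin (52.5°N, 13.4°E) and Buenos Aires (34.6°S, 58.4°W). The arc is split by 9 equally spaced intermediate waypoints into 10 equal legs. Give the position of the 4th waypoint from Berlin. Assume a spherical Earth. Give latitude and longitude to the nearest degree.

Convert each endpoint to a unit vector on the sphere (x = cos φ cos λ, y = cos φ sin λ, z = sin φ).
The central angle between the endpoints is δ = arccos(p₁·p₂) ≈ 1.869 rad (107.1°).
Interpolate at f = 4/10 with slerp weights a = sin((1−f)δ)/sin δ ≈ 0.942, b = sin(fδ)/sin δ ≈ 0.711.
p = a·p₁ + b·p₂ ≈ (0.865, -0.366, 0.344); φ = arcsin(p_z) ≈ 20.10°, λ = atan2(p_y, p_x) ≈ -22.92°.

≈ 20°N, 23°W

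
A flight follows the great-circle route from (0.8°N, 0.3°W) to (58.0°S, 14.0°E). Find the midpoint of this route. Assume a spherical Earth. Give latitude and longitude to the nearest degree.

≈ (29°S, 5°E)

From cos δ = sin φ₁ sin φ₂ + cos φ₁ cos φ₂ cos Δλ, the central angle is δ ≈ 1.045 rad (59.9°).
Interpolate at f = 1/2 with slerp weights a = sin((1−f)δ)/sin δ ≈ 0.577, b = sin(fδ)/sin δ ≈ 0.577.
p = a·p₁ + b·p₂ ≈ (0.874, 0.071, -0.481); φ = arcsin(p_z) ≈ -28.77°, λ = atan2(p_y, p_x) ≈ 4.64°.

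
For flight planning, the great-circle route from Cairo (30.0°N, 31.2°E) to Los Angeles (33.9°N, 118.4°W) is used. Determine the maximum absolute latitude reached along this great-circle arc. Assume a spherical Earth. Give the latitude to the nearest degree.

≈ 67°N

The great circle lies in the plane with unit normal n̂ = (p₁ × p₂)/|p₁ × p₂|.
Here n̂_z ≈ -0.387; the vertex latitude is φ_max = arccos|n̂_z| ≈ 67.2°.
Check via Clairaut: cos φ_max = |cos φ₁| · sin C = cos(30.0°)·sin(26.5°) ≈ 0.387, again giving ≈ 67.2°.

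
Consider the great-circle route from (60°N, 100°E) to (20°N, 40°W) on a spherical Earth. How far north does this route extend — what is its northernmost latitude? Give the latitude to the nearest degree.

The great circle lies in the plane with unit normal n̂ = (p₁ × p₂)/|p₁ × p₂|.
Here n̂_z ≈ -0.303; the vertex latitude is φ_max = arccos|n̂_z| ≈ 72.4°.
Check via Clairaut: cos φ_max = |cos φ₁| · sin C = cos(60.0°)·sin(37.2°) ≈ 0.303, again giving ≈ 72.4°.

≈ 72°N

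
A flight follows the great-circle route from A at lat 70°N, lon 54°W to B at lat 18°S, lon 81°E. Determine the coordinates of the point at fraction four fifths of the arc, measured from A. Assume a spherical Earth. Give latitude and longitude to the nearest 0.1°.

Convert each endpoint to a unit vector on the sphere (x = cos φ cos λ, y = cos φ sin λ, z = sin φ).
The central angle between the endpoints is δ = arccos(p₁·p₂) ≈ 2.118 rad (121.4°).
Interpolate at f = 4/5 with slerp weights a = sin((1−f)δ)/sin δ ≈ 0.481, b = sin(fδ)/sin δ ≈ 1.162.
p = a·p₁ + b·p₂ ≈ (0.270, 0.958, 0.093); φ = arcsin(p_z) ≈ 5.35°, λ = atan2(p_y, p_x) ≈ 74.29°.

≈ lat 5.3°N, lon 74.3°E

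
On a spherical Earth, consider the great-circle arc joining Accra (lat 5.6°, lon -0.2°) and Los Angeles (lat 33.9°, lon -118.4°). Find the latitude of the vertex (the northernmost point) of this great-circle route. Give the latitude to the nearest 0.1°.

The great circle lies in the plane with unit normal n̂ = (p₁ × p₂)/|p₁ × p₂|.
Here n̂_z ≈ -0.773; the vertex latitude is φ_max = arccos|n̂_z| ≈ 39.4°.

≈ 39.4°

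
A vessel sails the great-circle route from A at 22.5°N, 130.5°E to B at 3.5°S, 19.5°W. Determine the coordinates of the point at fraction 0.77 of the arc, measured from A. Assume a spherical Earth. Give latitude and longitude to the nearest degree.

Convert each endpoint to a unit vector on the sphere (x = cos φ cos λ, y = cos φ sin λ, z = sin φ).
The central angle between the endpoints is δ = arccos(p₁·p₂) ≈ 2.536 rad (145.3°).
Interpolate at f = 0.77 with slerp weights a = sin((1−f)δ)/sin δ ≈ 0.967, b = sin(fδ)/sin δ ≈ 1.630.
p = a·p₁ + b·p₂ ≈ (0.953, 0.136, 0.271); φ = arcsin(p_z) ≈ 15.70°, λ = atan2(p_y, p_x) ≈ 8.14°.

≈ 16°N, 8°E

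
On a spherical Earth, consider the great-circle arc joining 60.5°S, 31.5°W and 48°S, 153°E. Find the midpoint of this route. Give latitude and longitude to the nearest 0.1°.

Convert each endpoint to a unit vector on the sphere (x = cos φ cos λ, y = cos φ sin λ, z = sin φ).
The central angle between the endpoints is δ = arccos(p₁·p₂) ≈ 1.247 rad (71.4°).
Interpolate at f = 1/2 with slerp weights a = sin((1−f)δ)/sin δ ≈ 0.616, b = sin(fδ)/sin δ ≈ 0.616.
p = a·p₁ + b·p₂ ≈ (-0.109, 0.029, -0.994); φ = arcsin(p_z) ≈ -83.55°, λ = atan2(p_y, p_x) ≈ 165.23°.

≈ 83.6°S, 165.2°E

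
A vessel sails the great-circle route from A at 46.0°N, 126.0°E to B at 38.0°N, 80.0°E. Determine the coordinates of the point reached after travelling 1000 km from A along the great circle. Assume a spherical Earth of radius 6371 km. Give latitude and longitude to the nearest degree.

Convert each endpoint to a unit vector on the sphere (x = cos φ cos λ, y = cos φ sin λ, z = sin φ).
The central angle between the endpoints is δ = arccos(p₁·p₂) ≈ 0.604 rad (34.6°). The total great-circle distance is δ·R ≈ 0.604 × 6371 ≈ 3847 km, so the target fraction is f = 1000/3847 ≈ 0.260.
Interpolate at f ≈ 0.260 with slerp weights a = sin((1−f)δ)/sin δ ≈ 0.761, b = sin(fδ)/sin δ ≈ 0.275.
p = a·p₁ + b·p₂ ≈ (-0.273, 0.641, 0.717); φ = arcsin(p_z) ≈ 45.81°, λ = atan2(p_y, p_x) ≈ 113.07°.

≈ 46°N, 113°E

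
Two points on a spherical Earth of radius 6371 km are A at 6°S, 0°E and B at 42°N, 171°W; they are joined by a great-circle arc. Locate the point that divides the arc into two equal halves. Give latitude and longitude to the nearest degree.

Convert each endpoint to a unit vector on the sphere (x = cos φ cos λ, y = cos φ sin λ, z = sin φ).
The central angle between the endpoints is δ = arccos(p₁·p₂) ≈ 2.498 rad (143.1°).
Interpolate at f = 1/2 with slerp weights a = sin((1−f)δ)/sin δ ≈ 1.581, b = sin(fδ)/sin δ ≈ 1.581.
p = a·p₁ + b·p₂ ≈ (0.412, -0.184, 0.893); φ = arcsin(p_z) ≈ 63.19°, λ = atan2(p_y, p_x) ≈ -24.05°.

≈ 63°N, 24°W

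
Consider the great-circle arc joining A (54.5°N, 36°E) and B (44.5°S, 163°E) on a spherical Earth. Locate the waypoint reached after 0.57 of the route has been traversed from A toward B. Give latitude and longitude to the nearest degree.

From cos δ = sin φ₁ sin φ₂ + cos φ₁ cos φ₂ cos Δλ, the central angle is δ ≈ 2.532 rad (145.1°).
Interpolate at f = 0.57 with slerp weights a = sin((1−f)δ)/sin δ ≈ 1.548, b = sin(fδ)/sin δ ≈ 1.732.
p = a·p₁ + b·p₂ ≈ (-0.455, 0.890, 0.046); φ = arcsin(p_z) ≈ 2.62°, λ = atan2(p_y, p_x) ≈ 117.07°.

≈ (3°N, 117°E)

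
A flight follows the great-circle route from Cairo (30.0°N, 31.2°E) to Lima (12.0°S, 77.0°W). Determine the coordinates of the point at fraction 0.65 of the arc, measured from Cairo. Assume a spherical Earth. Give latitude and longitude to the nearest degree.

≈ 7°N, 43°W

Write both endpoints as unit vectors p₁, p₂ with components (cos φ cos λ, cos φ sin λ, sin φ).
The central angle between the endpoints is δ = arccos(p₁·p₂) ≈ 1.948 rad (111.6°).
Interpolate at f = 0.65 with slerp weights a = sin((1−f)δ)/sin δ ≈ 0.678, b = sin(fδ)/sin δ ≈ 1.026.
p = a·p₁ + b·p₂ ≈ (0.728, -0.674, 0.126); φ = arcsin(p_z) ≈ 7.22°, λ = atan2(p_y, p_x) ≈ -42.79°.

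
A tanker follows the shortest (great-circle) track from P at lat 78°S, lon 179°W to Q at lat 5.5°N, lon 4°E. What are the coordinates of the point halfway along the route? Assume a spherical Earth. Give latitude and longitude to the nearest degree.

From cos δ = sin φ₁ sin φ₂ + cos φ₁ cos φ₂ cos Δλ, the central angle is δ ≈ 1.876 rad (107.5°).
Interpolate at f = 1/2 with slerp weights a = sin((1−f)δ)/sin δ ≈ 0.845, b = sin(fδ)/sin δ ≈ 0.845.
p = a·p₁ + b·p₂ ≈ (0.664, 0.056, -0.746); φ = arcsin(p_z) ≈ -48.24°, λ = atan2(p_y, p_x) ≈ 4.79°.

≈ lat 48°S, lon 5°E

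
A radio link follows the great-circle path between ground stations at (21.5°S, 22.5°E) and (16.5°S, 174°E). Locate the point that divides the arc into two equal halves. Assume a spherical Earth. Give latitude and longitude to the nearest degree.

From cos δ = sin φ₁ sin φ₂ + cos φ₁ cos φ₂ cos Δλ, the central angle is δ ≈ 2.318 rad (132.8°).
Interpolate at f = 1/2 with slerp weights a = sin((1−f)δ)/sin δ ≈ 1.250, b = sin(fδ)/sin δ ≈ 1.250.
p = a·p₁ + b·p₂ ≈ (-0.117, 0.570, -0.813); φ = arcsin(p_z) ≈ -54.39°, λ = atan2(p_y, p_x) ≈ 101.64°.

≈ (54°S, 102°E)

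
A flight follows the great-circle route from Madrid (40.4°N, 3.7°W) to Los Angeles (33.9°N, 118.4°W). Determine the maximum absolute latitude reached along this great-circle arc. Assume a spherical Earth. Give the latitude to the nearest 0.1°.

The great circle lies in the plane with unit normal n̂ = (p₁ × p₂)/|p₁ × p₂|.
Here n̂_z ≈ -0.577; the vertex latitude is φ_max = arccos|n̂_z| ≈ 54.8°.
Check via Clairaut: cos φ_max = |cos φ₁| · sin C = cos(40.4°)·sin(49.3°) ≈ 0.577, again giving ≈ 54.8°.

≈ 54.8°N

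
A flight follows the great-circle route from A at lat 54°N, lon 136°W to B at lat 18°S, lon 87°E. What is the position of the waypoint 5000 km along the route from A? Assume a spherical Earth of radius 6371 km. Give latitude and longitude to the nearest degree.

Convert each endpoint to a unit vector on the sphere (x = cos φ cos λ, y = cos φ sin λ, z = sin φ).
The central angle between the endpoints is δ = arccos(p₁·p₂) ≈ 2.290 rad (131.2°). The total great-circle distance is δ·R ≈ 2.290 × 6371 ≈ 14590 km, so the target fraction is f = 5000/14590 ≈ 0.343.
Interpolate at f ≈ 0.343 with slerp weights a = sin((1−f)δ)/sin δ ≈ 1.326, b = sin(fδ)/sin δ ≈ 0.939.
p = a·p₁ + b·p₂ ≈ (-0.514, 0.351, 0.783); φ = arcsin(p_z) ≈ 51.52°, λ = atan2(p_y, p_x) ≈ 145.71°.

≈ lat 52°N, lon 146°E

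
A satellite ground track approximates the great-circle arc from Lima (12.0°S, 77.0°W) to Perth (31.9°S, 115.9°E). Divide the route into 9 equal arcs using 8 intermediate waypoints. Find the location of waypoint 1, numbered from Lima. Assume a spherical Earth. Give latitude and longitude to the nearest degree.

From cos δ = sin φ₁ sin φ₂ + cos φ₁ cos φ₂ cos Δλ, the central angle is δ ≈ 2.346 rad (134.4°).
Interpolate at f = 1/9 with slerp weights a = sin((1−f)δ)/sin δ ≈ 1.219, b = sin(fδ)/sin δ ≈ 0.361.
p = a·p₁ + b·p₂ ≈ (0.134, -0.886, -0.444); φ = arcsin(p_z) ≈ -26.35°, λ = atan2(p_y, p_x) ≈ -81.37°.

≈ (26°S, 81°W)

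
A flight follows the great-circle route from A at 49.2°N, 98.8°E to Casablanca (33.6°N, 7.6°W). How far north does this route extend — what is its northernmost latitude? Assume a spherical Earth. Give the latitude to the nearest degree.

The great circle lies in the plane with unit normal n̂ = (p₁ × p₂)/|p₁ × p₂|.
Here n̂_z ≈ -0.542; the vertex latitude is φ_max = arccos|n̂_z| ≈ 57.2°.
Check via Clairaut: cos φ_max = |cos φ₁| · sin C = cos(49.2°)·sin(56.0°) ≈ 0.542, again giving ≈ 57.2°.

≈ 57°N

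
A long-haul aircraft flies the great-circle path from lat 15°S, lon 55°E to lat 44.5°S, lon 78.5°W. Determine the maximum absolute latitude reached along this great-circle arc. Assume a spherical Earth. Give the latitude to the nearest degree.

≈ 58°S

The great circle lies in the plane with unit normal n̂ = (p₁ × p₂)/|p₁ × p₂|.
Here n̂_z ≈ -0.523; the vertex latitude is φ_max = arccos|n̂_z| ≈ 58.5°.
Check via Clairaut: cos φ_max = |cos φ₁| · sin C = cos(15.0°)·sin(147.2°) ≈ 0.523, again giving ≈ 58.5°.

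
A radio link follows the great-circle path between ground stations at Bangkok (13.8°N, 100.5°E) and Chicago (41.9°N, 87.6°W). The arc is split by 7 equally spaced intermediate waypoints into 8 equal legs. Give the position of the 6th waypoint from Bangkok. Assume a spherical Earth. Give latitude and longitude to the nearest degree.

Write both endpoints as unit vectors p₁, p₂ with components (cos φ cos λ, cos φ sin λ, sin φ).
The central angle between the endpoints is δ = arccos(p₁·p₂) ≈ 2.161 rad (123.8°).
Interpolate at f = 6/8 with slerp weights a = sin((1−f)δ)/sin δ ≈ 0.619, b = sin(fδ)/sin δ ≈ 1.202.
p = a·p₁ + b·p₂ ≈ (-0.072, -0.303, 0.950); φ = arcsin(p_z) ≈ 71.86°, λ = atan2(p_y, p_x) ≈ -103.39°.

≈ 72°N, 103°W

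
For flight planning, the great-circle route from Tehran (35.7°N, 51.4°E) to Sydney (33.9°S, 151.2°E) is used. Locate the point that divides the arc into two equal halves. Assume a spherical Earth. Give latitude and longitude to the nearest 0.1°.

The haversine formula gives a central angle δ ≈ 2.027 rad (116.1°) between the endpoints.
Interpolate at f = 1/2 with slerp weights a = sin((1−f)δ)/sin δ ≈ 0.945, b = sin(fδ)/sin δ ≈ 0.945.
p = a·p₁ + b·p₂ ≈ (-0.209, 0.978, 0.024); φ = arcsin(p_z) ≈ 1.40°, λ = atan2(p_y, p_x) ≈ 102.04°.

≈ (1.4°N, 102.0°E)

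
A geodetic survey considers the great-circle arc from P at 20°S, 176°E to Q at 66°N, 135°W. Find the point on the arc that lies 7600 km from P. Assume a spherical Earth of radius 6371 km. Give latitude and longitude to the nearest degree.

≈ 45°N, 160°W

Convert each endpoint to a unit vector on the sphere (x = cos φ cos λ, y = cos φ sin λ, z = sin φ).
The central angle between the endpoints is δ = arccos(p₁·p₂) ≈ 1.633 rad (93.5°). The total great-circle distance is δ·R ≈ 1.633 × 6371 ≈ 10401 km, so the target fraction is f = 7600/10401 ≈ 0.731.
Interpolate at f ≈ 0.731 with slerp weights a = sin((1−f)δ)/sin δ ≈ 0.426, b = sin(fδ)/sin δ ≈ 0.931.
p = a·p₁ + b·p₂ ≈ (-0.668, -0.240, 0.705); φ = arcsin(p_z) ≈ 44.82°, λ = atan2(p_y, p_x) ≈ -160.23°.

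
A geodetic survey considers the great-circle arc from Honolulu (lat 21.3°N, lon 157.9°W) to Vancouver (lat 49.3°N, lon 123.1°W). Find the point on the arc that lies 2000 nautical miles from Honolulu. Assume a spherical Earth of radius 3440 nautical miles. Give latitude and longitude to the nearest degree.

≈ lat 46°N, lon 130°W

Convert each endpoint to a unit vector on the sphere (x = cos φ cos λ, y = cos φ sin λ, z = sin φ).
The central angle between the endpoints is δ = arccos(p₁·p₂) ≈ 0.685 rad (39.3°). The total great-circle distance is δ·R ≈ 0.685 × 3440 ≈ 2357 nmi, so the target fraction is f = 2000/2357 ≈ 0.848.
Interpolate at f ≈ 0.848 with slerp weights a = sin((1−f)δ)/sin δ ≈ 0.164, b = sin(fδ)/sin δ ≈ 0.868.
p = a·p₁ + b·p₂ ≈ (-0.450, -0.531, 0.717); φ = arcsin(p_z) ≈ 45.84°, λ = atan2(p_y, p_x) ≈ -130.28°.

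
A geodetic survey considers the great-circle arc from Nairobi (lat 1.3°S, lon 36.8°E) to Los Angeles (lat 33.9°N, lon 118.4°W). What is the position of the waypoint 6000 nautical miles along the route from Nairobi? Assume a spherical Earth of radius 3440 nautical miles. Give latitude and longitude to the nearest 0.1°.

Convert each endpoint to a unit vector on the sphere (x = cos φ cos λ, y = cos φ sin λ, z = sin φ).
The central angle between the endpoints is δ = arccos(p₁·p₂) ≈ 2.443 rad (140.0°). The total great-circle distance is δ·R ≈ 2.443 × 3440 ≈ 8405 nmi, so the target fraction is f = 6000/8405 ≈ 0.714.
Interpolate at f ≈ 0.714 with slerp weights a = sin((1−f)δ)/sin δ ≈ 1.001, b = sin(fδ)/sin δ ≈ 1.532.
p = a·p₁ + b·p₂ ≈ (0.196, -0.519, 0.832); φ = arcsin(p_z) ≈ 56.28°, λ = atan2(p_y, p_x) ≈ -69.27°.

≈ lat 56.3°N, lon 69.3°W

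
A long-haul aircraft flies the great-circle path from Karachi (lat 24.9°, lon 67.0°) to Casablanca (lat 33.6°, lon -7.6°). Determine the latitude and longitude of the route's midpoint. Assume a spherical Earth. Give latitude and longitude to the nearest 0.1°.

Write both endpoints as unit vectors p₁, p₂ with components (cos φ cos λ, cos φ sin λ, sin φ).
The central angle between the endpoints is δ = arccos(p₁·p₂) ≈ 1.122 rad (64.3°).
Interpolate at f = 1/2 with slerp weights a = sin((1−f)δ)/sin δ ≈ 0.591, b = sin(fδ)/sin δ ≈ 0.591.
p = a·p₁ + b·p₂ ≈ (0.697, 0.428, 0.575); φ = arcsin(p_z) ≈ 35.13°, λ = atan2(p_y, p_x) ≈ 31.56°.

≈ lat 35.1°, lon 31.6°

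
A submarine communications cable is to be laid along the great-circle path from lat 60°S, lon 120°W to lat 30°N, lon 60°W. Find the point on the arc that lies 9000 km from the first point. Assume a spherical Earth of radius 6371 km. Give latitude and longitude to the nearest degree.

Convert each endpoint to a unit vector on the sphere (x = cos φ cos λ, y = cos φ sin λ, z = sin φ).
The central angle between the endpoints is δ = arccos(p₁·p₂) ≈ 1.789 rad (102.5°). The total great-circle distance is δ·R ≈ 1.789 × 6371 ≈ 11398 km, so the target fraction is f = 9000/11398 ≈ 0.790.
Interpolate at f ≈ 0.790 with slerp weights a = sin((1−f)δ)/sin δ ≈ 0.376, b = sin(fδ)/sin δ ≈ 1.012.
p = a·p₁ + b·p₂ ≈ (0.344, -0.922, 0.180); φ = arcsin(p_z) ≈ 10.35°, λ = atan2(p_y, p_x) ≈ -69.54°.

≈ lat 10°N, lon 70°W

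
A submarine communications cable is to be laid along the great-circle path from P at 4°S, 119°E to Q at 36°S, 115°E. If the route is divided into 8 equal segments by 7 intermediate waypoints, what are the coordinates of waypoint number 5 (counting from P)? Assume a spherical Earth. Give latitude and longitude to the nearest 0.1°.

Convert each endpoint to a unit vector on the sphere (x = cos φ cos λ, y = cos φ sin λ, z = sin φ).
The central angle between the endpoints is δ = arccos(p₁·p₂) ≈ 0.562 rad (32.2°).
Interpolate at f = 5/8 with slerp weights a = sin((1−f)δ)/sin δ ≈ 0.393, b = sin(fδ)/sin δ ≈ 0.646.
p = a·p₁ + b·p₂ ≈ (-0.411, 0.816, -0.407); φ = arcsin(p_z) ≈ -24.01°, λ = atan2(p_y, p_x) ≈ 116.71°.

≈ 24.0°S, 116.7°E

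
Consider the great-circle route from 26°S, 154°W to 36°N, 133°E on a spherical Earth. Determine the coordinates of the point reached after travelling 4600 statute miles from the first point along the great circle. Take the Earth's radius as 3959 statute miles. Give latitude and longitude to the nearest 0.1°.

Write both endpoints as unit vectors p₁, p₂ with components (cos φ cos λ, cos φ sin λ, sin φ).
The central angle between the endpoints is δ = arccos(p₁·p₂) ≈ 1.616 rad (92.6°). The total great-circle distance is δ·R ≈ 1.616 × 3959 ≈ 6397 mi, so the target fraction is f = 4600/6397 ≈ 0.719.
Interpolate at f ≈ 0.719 with slerp weights a = sin((1−f)δ)/sin δ ≈ 0.439, b = sin(fδ)/sin δ ≈ 0.918.
p = a·p₁ + b·p₂ ≈ (-0.861, 0.370, 0.347); φ = arcsin(p_z) ≈ 20.33°, λ = atan2(p_y, p_x) ≈ 156.73°.

≈ 20.3°N, 156.7°E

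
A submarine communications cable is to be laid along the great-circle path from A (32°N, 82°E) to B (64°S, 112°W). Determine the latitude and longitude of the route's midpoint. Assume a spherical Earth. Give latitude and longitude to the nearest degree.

≈ (40°S, 96°E)

Convert each endpoint to a unit vector on the sphere (x = cos φ cos λ, y = cos φ sin λ, z = sin φ).
The central angle between the endpoints is δ = arccos(p₁·p₂) ≈ 2.563 rad (146.8°).
Interpolate at f = 1/2 with slerp weights a = sin((1−f)δ)/sin δ ≈ 1.751, b = sin(fδ)/sin δ ≈ 1.751.
p = a·p₁ + b·p₂ ≈ (-0.081, 0.759, -0.646); φ = arcsin(p_z) ≈ -40.25°, λ = atan2(p_y, p_x) ≈ 96.08°.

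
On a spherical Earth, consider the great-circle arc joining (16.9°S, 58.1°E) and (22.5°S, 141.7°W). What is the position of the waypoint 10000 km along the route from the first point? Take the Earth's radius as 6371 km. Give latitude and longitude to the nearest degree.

≈ (59°S, 178°E)

Convert each endpoint to a unit vector on the sphere (x = cos φ cos λ, y = cos φ sin λ, z = sin φ).
The central angle between the endpoints is δ = arccos(p₁·p₂) ≈ 2.375 rad (136.1°). The total great-circle distance is δ·R ≈ 2.375 × 6371 ≈ 15133 km, so the target fraction is f = 10000/15133 ≈ 0.661.
Interpolate at f ≈ 0.661 with slerp weights a = sin((1−f)δ)/sin δ ≈ 1.040, b = sin(fδ)/sin δ ≈ 1.442.
p = a·p₁ + b·p₂ ≈ (-0.520, 0.019, -0.854); φ = arcsin(p_z) ≈ -58.67°, λ = atan2(p_y, p_x) ≈ 177.88°.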